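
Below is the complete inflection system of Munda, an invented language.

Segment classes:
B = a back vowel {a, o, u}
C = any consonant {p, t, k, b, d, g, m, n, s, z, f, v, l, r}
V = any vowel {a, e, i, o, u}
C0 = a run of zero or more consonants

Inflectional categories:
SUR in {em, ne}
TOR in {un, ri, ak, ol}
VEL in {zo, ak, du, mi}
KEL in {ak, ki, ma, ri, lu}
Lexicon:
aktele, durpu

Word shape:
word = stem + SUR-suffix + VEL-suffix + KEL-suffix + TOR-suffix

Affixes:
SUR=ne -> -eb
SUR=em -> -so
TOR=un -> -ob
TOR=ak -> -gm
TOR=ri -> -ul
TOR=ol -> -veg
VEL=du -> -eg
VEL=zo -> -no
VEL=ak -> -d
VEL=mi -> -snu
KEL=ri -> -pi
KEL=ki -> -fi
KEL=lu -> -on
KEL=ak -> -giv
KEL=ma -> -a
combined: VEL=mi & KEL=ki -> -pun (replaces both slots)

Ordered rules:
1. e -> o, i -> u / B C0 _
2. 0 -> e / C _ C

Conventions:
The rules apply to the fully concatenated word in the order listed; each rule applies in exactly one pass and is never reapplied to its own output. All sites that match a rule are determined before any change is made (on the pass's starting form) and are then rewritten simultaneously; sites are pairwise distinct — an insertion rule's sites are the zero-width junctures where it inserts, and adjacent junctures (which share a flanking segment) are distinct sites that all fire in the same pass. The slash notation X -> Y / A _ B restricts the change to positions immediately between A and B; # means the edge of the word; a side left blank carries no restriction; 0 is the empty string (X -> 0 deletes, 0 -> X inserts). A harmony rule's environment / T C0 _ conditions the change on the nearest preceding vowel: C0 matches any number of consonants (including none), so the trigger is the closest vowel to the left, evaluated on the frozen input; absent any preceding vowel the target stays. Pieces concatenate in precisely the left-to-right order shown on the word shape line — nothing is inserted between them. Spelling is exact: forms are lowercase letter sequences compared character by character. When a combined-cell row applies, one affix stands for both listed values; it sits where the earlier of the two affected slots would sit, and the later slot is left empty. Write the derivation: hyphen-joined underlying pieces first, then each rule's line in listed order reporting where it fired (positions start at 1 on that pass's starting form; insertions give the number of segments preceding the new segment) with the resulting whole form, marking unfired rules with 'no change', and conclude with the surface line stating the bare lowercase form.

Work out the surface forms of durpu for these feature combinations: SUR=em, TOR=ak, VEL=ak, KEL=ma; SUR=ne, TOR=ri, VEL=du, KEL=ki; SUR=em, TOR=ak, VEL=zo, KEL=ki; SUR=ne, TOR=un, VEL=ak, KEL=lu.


cell SUR=em, TOR=ak, VEL=ak, KEL=ma:
underlying: durpu-so-d-a-gm
1. e -> o, i -> u / B C0 _: no change
2. 0 -> e / C _ C: inserts after position(s) 3, 10: durepusodagem
surface: durepusodagem

cell SUR=ne, TOR=ri, VEL=du, KEL=ki:
underlying: durpu-eb-eg-fi-ul
1. e -> o, i -> u / B C0 _: fires at position(s) 6: durpuobegfiul
2. 0 -> e / C _ C: inserts after position(s) 3, 9: durepuobegefiul
surface: durepuobegefiul

cell SUR=em, TOR=ak, VEL=zo, KEL=ki:
underlying: durpu-so-no-fi-gm
1. e -> o, i -> u / B C0 _: fires at position(s) 11: durpusonofugm
2. 0 -> e / C _ C: inserts after position(s) 3, 12: durepusonofugem
surface: durepusonofugem

cell SUR=ne, TOR=un, VEL=ak, KEL=lu:
underlying: durpu-eb-d-on-ob
1. e -> o, i -> u / B C0 _: fires at position(s) 6: durpuobdonob
2. 0 -> e / C _ C: inserts after position(s) 3, 7: durepuobedonob
surface: durepuobedonob


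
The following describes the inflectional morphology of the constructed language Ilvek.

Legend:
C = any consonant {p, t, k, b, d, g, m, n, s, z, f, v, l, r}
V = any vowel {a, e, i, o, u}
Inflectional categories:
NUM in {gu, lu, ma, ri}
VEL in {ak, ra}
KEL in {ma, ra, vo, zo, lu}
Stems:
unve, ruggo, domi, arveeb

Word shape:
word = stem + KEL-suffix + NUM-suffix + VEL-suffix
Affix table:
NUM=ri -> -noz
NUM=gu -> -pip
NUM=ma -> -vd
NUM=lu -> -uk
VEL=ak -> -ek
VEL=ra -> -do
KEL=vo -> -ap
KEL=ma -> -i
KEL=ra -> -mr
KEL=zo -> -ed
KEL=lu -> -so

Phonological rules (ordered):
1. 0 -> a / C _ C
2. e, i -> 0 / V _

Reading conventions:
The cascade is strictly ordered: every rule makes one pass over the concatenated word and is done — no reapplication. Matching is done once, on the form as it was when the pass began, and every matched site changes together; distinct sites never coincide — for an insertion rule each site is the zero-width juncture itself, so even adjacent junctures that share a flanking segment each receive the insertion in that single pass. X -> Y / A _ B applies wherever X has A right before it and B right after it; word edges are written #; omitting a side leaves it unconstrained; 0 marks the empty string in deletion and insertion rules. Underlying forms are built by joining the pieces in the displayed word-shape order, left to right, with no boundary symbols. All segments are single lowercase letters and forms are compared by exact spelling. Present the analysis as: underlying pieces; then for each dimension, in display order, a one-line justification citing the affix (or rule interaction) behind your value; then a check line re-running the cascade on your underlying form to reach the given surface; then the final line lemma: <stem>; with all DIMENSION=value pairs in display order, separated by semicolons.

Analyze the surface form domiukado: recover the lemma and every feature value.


underlying: domi-i-uk-do
NUM=lu - signalled by the affix -uk
VEL=ra - signalled by the affix -do
KEL=ma - signalled by the affix -i
check: domiiukdo -> domiiukado -> domiukado
lemma: domi; NUM=lu; VEL=ra; KEL=ma


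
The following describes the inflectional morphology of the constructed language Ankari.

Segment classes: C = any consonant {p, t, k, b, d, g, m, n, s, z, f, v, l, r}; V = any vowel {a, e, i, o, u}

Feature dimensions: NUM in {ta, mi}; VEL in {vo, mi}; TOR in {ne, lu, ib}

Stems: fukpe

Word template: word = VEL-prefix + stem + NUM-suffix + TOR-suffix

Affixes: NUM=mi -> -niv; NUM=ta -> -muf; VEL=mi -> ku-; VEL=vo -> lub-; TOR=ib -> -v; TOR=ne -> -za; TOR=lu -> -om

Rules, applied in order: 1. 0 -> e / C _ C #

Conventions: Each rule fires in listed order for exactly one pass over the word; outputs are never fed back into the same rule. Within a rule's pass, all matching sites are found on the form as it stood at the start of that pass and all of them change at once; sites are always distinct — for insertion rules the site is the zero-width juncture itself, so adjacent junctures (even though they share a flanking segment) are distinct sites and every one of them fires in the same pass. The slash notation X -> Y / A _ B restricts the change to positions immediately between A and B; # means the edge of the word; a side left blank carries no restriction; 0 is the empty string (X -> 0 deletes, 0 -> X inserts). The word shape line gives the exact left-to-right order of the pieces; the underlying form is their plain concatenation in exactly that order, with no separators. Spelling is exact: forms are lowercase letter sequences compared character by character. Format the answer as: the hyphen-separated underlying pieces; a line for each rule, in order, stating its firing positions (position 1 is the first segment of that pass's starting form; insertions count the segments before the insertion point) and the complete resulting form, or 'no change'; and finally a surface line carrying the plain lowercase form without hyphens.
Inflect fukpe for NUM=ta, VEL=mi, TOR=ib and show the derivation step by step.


underlying: ku-fukpe-muf-v
1. 0 -> e / C _ C #: inserts after position(s) 10: kufukpemufev
surface: kufukpemufev


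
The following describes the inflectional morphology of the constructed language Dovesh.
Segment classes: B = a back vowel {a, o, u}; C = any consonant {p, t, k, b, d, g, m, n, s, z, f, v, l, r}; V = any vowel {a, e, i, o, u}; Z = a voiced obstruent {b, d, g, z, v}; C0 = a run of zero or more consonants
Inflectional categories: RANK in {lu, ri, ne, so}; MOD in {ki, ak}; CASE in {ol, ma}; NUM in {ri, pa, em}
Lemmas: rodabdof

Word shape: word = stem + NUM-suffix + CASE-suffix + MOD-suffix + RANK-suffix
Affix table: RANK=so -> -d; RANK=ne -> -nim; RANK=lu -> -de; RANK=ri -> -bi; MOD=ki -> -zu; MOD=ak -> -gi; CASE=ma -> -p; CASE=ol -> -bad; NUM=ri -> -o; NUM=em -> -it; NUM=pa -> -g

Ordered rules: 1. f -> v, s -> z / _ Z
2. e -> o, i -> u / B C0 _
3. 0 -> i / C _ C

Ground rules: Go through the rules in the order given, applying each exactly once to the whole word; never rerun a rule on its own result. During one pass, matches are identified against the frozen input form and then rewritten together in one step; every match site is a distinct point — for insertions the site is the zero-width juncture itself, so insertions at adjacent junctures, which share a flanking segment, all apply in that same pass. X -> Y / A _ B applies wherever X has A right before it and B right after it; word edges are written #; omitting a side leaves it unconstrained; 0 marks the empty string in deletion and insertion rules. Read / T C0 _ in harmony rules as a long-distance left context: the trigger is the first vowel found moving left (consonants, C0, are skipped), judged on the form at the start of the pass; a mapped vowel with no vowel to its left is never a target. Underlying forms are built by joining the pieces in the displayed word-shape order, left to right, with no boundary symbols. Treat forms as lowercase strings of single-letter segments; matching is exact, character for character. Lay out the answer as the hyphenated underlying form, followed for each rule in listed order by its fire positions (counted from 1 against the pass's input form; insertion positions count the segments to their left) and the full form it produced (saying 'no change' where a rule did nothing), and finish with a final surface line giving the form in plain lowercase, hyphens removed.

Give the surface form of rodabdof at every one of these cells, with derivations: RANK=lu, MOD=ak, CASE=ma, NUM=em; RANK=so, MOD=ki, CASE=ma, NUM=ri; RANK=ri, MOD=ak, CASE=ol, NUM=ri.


cell RANK=lu, MOD=ak, CASE=ma, NUM=em:
underlying: rodabdof-it-p-gi-de
1. f -> v, s -> z / _ Z: no change
2. e -> o, i -> u / B C0 _: fires at position(s) 9: rodabdofutpgide
3. 0 -> i / C _ C: inserts after position(s) 5, 10, 11: rodabidofutipigide
surface: rodabidofutipigide

cell RANK=so, MOD=ki, CASE=ma, NUM=ri:
underlying: rodabdof-o-p-zu-d
1. f -> v, s -> z / _ Z: no change
2. e -> o, i -> u / B C0 _: no change
3. 0 -> i / C _ C: inserts after position(s) 5, 10: rodabidofopizud
surface: rodabidofopizud

cell RANK=ri, MOD=ak, CASE=ol, NUM=ri:
underlying: rodabdof-o-bad-gi-bi
1. f -> v, s -> z / _ Z: no change
2. e -> o, i -> u / B C0 _: fires at position(s) 14: rodabdofobadgubi
3. 0 -> i / C _ C: inserts after position(s) 5, 12: rodabidofobadigubi
surface: rodabidofobadigubi


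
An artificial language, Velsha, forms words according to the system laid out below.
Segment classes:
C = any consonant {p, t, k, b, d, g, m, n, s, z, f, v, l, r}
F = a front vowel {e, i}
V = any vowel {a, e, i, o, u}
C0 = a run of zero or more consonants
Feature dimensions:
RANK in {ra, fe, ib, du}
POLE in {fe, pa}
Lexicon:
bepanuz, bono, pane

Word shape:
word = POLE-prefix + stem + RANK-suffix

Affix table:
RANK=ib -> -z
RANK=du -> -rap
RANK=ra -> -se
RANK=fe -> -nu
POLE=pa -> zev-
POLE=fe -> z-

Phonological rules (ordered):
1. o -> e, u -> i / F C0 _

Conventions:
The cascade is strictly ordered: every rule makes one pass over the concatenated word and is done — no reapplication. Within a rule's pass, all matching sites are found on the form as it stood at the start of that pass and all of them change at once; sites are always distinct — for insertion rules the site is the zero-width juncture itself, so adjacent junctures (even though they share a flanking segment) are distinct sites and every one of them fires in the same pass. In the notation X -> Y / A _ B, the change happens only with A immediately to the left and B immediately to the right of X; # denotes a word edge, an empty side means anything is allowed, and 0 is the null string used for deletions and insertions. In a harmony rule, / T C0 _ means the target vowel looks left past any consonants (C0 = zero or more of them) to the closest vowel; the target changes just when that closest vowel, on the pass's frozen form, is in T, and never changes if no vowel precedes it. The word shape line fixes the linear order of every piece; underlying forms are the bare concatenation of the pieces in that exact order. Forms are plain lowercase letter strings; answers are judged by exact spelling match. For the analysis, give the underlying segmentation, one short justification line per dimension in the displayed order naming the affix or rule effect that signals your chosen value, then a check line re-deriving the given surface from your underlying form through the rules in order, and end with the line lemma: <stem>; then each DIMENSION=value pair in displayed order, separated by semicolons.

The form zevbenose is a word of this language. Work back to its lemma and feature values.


underlying: zev-bono-se
RANK=ra - signalled by the affix -se
POLE=pa - signalled by the affix zev-
check: zevbonose -> zevbenose
lemma: bono; RANK=ra; POLE=pa


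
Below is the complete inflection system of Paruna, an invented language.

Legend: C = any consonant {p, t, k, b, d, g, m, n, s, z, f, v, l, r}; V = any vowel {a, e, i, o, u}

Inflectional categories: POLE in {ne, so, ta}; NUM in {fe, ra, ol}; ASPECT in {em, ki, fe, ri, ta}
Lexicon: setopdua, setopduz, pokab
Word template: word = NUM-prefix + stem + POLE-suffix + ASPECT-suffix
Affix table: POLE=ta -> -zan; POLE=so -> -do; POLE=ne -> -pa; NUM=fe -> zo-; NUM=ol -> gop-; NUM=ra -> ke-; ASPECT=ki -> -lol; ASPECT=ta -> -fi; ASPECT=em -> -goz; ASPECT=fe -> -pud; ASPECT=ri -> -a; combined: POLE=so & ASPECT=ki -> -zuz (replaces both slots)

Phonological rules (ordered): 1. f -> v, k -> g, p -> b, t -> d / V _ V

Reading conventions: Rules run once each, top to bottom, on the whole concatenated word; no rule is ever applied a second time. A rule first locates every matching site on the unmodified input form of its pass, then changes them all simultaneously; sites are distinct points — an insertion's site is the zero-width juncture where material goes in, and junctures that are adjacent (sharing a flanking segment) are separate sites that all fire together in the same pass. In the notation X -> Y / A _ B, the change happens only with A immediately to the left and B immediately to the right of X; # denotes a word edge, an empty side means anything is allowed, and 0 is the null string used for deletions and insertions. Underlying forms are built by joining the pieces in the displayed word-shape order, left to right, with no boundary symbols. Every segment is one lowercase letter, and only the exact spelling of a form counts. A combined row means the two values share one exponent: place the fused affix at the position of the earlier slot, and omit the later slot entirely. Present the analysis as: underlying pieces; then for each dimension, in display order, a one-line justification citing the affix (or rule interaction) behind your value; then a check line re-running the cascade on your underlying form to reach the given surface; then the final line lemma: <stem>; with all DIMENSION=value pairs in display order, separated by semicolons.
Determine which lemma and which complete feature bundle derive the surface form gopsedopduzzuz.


underlying: gop-setopduz-zuz
POLE=so - signalled by the combined affix row
NUM=ol - signalled by the affix gop-
ASPECT=ki - signalled by the combined affix row
check: gopsetopduzzuz -> gopsedopduzzuz
lemma: setopduz; POLE=so; NUM=ol; ASPECT=ki


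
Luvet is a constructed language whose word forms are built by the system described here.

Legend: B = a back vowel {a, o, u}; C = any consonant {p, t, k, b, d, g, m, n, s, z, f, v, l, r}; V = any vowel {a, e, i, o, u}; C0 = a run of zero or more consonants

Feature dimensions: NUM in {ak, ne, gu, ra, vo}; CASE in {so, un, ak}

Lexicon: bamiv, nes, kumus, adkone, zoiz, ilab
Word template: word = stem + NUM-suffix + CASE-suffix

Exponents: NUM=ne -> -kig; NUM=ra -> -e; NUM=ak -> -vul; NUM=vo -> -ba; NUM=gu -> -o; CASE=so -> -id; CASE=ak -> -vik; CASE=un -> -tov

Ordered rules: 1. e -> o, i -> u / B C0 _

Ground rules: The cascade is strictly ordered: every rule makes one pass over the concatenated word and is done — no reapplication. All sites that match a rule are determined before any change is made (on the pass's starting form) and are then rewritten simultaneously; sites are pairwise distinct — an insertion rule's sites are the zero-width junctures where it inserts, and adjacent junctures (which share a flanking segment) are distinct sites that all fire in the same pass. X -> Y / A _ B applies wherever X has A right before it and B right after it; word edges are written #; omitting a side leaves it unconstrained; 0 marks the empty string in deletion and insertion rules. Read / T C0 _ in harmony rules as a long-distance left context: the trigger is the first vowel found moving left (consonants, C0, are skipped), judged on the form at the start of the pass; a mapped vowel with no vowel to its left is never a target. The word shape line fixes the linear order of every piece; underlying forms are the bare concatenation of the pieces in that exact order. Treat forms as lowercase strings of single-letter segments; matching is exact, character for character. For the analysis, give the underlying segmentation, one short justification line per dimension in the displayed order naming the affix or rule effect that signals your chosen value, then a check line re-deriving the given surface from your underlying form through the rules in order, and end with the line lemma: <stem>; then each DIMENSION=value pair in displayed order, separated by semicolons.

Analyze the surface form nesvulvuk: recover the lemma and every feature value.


underlying: nes-vul-vik
NUM=ak - signalled by the affix -vul
CASE=ak - signalled by the affix -vik
check: nesvulvik -> nesvulvuk
lemma: nes; NUM=ak; CASE=ak


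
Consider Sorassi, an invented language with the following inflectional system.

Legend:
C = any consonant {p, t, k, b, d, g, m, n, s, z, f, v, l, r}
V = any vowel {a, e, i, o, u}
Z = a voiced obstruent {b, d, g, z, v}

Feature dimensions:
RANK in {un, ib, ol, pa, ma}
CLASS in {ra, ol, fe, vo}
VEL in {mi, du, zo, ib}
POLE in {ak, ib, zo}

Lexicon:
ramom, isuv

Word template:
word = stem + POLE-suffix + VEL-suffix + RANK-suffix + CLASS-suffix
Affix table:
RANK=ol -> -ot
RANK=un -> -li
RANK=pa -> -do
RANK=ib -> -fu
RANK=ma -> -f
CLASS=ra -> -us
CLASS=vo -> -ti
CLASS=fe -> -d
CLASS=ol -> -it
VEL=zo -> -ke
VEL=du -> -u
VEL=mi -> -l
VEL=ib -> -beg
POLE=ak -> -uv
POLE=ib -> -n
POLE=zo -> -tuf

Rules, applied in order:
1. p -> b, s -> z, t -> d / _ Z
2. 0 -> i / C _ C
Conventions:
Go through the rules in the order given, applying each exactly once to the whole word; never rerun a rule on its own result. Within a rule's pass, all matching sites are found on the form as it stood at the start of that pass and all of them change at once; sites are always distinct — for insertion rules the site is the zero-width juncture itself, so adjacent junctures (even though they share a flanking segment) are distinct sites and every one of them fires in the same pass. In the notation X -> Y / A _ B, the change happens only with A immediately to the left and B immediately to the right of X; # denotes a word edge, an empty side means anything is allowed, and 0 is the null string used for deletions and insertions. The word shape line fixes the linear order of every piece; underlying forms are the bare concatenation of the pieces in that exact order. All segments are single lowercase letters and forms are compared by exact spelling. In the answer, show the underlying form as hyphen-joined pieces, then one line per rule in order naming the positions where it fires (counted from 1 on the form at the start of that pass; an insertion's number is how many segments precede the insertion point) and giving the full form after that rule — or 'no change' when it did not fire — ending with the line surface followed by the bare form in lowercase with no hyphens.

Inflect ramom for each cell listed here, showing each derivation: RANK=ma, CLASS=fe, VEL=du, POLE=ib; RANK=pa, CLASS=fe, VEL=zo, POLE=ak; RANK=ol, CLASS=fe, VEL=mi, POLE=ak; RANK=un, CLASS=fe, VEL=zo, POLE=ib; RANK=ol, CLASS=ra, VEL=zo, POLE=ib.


cell RANK=ma, CLASS=fe, VEL=du, POLE=ib:
underlying: ramom-n-u-f-d
1. p -> b, s -> z, t -> d / _ Z: no change
2. 0 -> i / C _ C: inserts after position(s) 5, 8: ramominufid
surface: ramominufid

cell RANK=pa, CLASS=fe, VEL=zo, POLE=ak:
underlying: ramom-uv-ke-do-d
1. p -> b, s -> z, t -> d / _ Z: no change
2. 0 -> i / C _ C: inserts after position(s) 7: ramomuvikedod
surface: ramomuvikedod

cell RANK=ol, CLASS=fe, VEL=mi, POLE=ak:
underlying: ramom-uv-l-ot-d
1. p -> b, s -> z, t -> d / _ Z: fires at position(s) 10: ramomuvlodd
2. 0 -> i / C _ C: inserts after position(s) 7, 10: ramomuvilodid
surface: ramomuvilodid

cell RANK=un, CLASS=fe, VEL=zo, POLE=ib:
underlying: ramom-n-ke-li-d
1. p -> b, s -> z, t -> d / _ Z: no change
2. 0 -> i / C _ C: inserts after position(s) 5, 6: ramominikelid
surface: ramominikelid

cell RANK=ol, CLASS=ra, VEL=zo, POLE=ib:
underlying: ramom-n-ke-ot-us
1. p -> b, s -> z, t -> d / _ Z: no change
2. 0 -> i / C _ C: inserts after position(s) 5, 6: ramominikeotus
surface: ramominikeotus


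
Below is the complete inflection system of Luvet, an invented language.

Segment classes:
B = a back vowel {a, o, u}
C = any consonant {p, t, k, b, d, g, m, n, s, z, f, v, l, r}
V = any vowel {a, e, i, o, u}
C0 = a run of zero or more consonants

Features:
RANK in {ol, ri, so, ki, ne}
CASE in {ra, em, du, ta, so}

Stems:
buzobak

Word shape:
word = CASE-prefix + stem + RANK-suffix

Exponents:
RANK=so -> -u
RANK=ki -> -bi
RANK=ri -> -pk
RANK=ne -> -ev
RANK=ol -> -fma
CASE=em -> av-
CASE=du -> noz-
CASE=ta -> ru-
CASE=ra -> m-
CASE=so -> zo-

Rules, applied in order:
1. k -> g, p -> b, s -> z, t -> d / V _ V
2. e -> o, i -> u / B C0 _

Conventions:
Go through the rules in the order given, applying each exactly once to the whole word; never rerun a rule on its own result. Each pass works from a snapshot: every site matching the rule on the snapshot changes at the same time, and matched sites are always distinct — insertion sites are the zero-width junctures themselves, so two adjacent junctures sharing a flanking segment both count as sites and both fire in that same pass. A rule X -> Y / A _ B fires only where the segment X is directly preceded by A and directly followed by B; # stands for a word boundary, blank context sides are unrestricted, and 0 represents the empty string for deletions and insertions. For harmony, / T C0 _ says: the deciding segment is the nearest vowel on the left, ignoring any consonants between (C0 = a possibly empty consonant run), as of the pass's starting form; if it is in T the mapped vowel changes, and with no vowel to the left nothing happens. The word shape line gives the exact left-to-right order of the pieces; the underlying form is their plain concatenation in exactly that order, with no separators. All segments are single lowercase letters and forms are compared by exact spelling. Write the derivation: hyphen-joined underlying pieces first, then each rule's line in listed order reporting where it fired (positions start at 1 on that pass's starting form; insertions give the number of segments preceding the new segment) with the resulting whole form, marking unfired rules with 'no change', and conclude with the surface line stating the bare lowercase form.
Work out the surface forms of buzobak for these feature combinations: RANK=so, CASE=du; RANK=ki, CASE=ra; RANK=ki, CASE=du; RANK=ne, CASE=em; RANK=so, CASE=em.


cell RANK=so, CASE=du:
underlying: noz-buzobak-u
1. k -> g, p -> b, s -> z, t -> d / V _ V: fires at position(s) 10: nozbuzobagu
2. e -> o, i -> u / B C0 _: no change
surface: nozbuzobagu

cell RANK=ki, CASE=ra:
underlying: m-buzobak-bi
1. k -> g, p -> b, s -> z, t -> d / V _ V: no change
2. e -> o, i -> u / B C0 _: fires at position(s) 10: mbuzobakbu
surface: mbuzobakbu

cell RANK=ki, CASE=du:
underlying: noz-buzobak-bi
1. k -> g, p -> b, s -> z, t -> d / V _ V: no change
2. e -> o, i -> u / B C0 _: fires at position(s) 12: nozbuzobakbu
surface: nozbuzobakbu

cell RANK=ne, CASE=em:
underlying: av-buzobak-ev
1. k -> g, p -> b, s -> z, t -> d / V _ V: fires at position(s) 9: avbuzobagev
2. e -> o, i -> u / B C0 _: fires at position(s) 10: avbuzobagov
surface: avbuzobagov

cell RANK=so, CASE=em:
underlying: av-buzobak-u
1. k -> g, p -> b, s -> z, t -> d / V _ V: fires at position(s) 9: avbuzobagu
2. e -> o, i -> u / B C0 _: no change
surface: avbuzobagu


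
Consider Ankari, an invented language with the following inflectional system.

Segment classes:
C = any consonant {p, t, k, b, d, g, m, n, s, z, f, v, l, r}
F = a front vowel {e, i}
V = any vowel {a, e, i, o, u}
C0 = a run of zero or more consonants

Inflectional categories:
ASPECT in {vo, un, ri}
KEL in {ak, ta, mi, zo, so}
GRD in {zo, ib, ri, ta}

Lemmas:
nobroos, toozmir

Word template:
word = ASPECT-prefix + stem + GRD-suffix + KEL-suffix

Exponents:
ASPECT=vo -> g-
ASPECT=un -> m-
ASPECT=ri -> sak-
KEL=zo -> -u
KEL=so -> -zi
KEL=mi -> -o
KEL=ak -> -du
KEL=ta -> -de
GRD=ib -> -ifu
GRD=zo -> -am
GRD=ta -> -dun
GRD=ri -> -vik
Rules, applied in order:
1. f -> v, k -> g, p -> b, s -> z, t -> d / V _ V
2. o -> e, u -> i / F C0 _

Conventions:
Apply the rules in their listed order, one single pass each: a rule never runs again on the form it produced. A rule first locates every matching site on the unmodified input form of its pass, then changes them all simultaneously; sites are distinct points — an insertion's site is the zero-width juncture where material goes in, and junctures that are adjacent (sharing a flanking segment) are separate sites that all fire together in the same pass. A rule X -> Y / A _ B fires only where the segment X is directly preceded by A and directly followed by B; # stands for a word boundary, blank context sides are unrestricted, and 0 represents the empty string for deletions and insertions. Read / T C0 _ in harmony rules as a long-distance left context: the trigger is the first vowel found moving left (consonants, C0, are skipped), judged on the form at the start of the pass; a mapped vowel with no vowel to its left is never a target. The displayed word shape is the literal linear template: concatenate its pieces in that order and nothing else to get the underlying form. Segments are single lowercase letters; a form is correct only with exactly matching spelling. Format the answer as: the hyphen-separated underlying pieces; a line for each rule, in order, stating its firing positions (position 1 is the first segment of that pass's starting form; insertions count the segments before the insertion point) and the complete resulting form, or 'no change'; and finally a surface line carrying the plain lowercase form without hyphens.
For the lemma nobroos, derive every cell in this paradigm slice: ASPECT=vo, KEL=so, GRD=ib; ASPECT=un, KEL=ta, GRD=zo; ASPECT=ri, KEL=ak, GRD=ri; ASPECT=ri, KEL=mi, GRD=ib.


cell ASPECT=vo, KEL=so, GRD=ib:
underlying: g-nobroos-ifu-zi
1. f -> v, k -> g, p -> b, s -> z, t -> d / V _ V: fires at position(s) 8, 10: gnobroozivuzi
2. o -> e, u -> i / F C0 _: fires at position(s) 11: gnobroozivizi
surface: gnobroozivizi

cell ASPECT=un, KEL=ta, GRD=zo:
underlying: m-nobroos-am-de
1. f -> v, k -> g, p -> b, s -> z, t -> d / V _ V: fires at position(s) 8: mnobroozamde
2. o -> e, u -> i / F C0 _: no change
surface: mnobroozamde

cell ASPECT=ri, KEL=ak, GRD=ri:
underlying: sak-nobroos-vik-du
1. f -> v, k -> g, p -> b, s -> z, t -> d / V _ V: no change
2. o -> e, u -> i / F C0 _: fires at position(s) 15: saknobroosvikdi
surface: saknobroosvikdi

cell ASPECT=ri, KEL=mi, GRD=ib:
underlying: sak-nobroos-ifu-o
1. f -> v, k -> g, p -> b, s -> z, t -> d / V _ V: fires at position(s) 10, 12: saknobroozivuo
2. o -> e, u -> i / F C0 _: fires at position(s) 13: saknobroozivio
surface: saknobroozivio


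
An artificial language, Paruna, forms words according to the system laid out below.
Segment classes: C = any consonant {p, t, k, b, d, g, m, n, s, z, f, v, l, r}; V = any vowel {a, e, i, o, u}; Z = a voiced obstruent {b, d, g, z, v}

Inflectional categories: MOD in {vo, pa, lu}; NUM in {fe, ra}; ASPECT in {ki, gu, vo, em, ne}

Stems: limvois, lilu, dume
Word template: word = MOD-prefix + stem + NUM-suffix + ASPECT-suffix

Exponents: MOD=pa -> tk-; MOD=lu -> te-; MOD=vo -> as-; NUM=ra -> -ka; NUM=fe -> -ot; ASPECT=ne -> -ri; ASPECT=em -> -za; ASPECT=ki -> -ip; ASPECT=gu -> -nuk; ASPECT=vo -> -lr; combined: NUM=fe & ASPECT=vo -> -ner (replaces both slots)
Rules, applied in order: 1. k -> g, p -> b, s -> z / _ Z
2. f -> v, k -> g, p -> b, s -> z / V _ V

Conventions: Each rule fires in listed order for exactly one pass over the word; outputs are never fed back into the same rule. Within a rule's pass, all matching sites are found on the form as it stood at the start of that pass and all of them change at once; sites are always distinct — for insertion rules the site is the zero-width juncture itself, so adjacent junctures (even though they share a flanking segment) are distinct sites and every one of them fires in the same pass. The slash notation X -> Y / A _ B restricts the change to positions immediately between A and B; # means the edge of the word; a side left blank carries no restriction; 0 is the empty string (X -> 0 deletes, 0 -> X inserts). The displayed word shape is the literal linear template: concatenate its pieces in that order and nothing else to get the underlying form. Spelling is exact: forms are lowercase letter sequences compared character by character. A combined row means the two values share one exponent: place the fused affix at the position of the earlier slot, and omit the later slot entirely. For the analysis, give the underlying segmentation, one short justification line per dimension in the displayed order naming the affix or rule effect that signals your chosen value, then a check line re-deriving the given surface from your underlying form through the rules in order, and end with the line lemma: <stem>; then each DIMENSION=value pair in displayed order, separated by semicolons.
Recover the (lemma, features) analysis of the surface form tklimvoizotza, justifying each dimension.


underlying: tk-limvois-ot-za
MOD=pa - signalled by the affix tk-
NUM=fe - signalled by the affix -ot
ASPECT=em - signalled by the affix -za
check: tklimvoisotza -> tklimvoisotza -> tklimvoizotza
lemma: limvois; MOD=pa; NUM=fe; ASPECT=em


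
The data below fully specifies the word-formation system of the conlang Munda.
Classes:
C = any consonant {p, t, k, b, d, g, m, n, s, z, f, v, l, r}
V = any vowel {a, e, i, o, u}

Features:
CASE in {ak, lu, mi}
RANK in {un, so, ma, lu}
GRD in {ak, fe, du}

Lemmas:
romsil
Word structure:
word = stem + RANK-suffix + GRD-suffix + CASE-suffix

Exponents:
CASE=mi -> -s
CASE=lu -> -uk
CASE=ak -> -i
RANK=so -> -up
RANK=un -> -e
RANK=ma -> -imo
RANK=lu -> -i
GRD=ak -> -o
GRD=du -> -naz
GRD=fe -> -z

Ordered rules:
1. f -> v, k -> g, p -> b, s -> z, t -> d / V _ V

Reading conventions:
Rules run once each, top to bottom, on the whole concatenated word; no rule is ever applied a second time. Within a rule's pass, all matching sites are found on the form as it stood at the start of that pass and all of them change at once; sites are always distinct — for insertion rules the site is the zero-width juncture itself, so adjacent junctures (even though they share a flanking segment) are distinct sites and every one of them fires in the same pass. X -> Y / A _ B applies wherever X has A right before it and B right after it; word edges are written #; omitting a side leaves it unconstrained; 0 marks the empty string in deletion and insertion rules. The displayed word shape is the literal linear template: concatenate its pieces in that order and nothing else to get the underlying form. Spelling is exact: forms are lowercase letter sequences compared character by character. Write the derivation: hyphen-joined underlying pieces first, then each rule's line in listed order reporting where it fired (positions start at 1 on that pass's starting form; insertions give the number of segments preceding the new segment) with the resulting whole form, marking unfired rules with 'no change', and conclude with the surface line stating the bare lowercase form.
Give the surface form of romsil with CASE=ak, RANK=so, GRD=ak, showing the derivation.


underlying: romsil-up-o-i
1. f -> v, k -> g, p -> b, s -> z, t -> d / V _ V: fires at position(s) 8: romsiluboi
surface: romsiluboi


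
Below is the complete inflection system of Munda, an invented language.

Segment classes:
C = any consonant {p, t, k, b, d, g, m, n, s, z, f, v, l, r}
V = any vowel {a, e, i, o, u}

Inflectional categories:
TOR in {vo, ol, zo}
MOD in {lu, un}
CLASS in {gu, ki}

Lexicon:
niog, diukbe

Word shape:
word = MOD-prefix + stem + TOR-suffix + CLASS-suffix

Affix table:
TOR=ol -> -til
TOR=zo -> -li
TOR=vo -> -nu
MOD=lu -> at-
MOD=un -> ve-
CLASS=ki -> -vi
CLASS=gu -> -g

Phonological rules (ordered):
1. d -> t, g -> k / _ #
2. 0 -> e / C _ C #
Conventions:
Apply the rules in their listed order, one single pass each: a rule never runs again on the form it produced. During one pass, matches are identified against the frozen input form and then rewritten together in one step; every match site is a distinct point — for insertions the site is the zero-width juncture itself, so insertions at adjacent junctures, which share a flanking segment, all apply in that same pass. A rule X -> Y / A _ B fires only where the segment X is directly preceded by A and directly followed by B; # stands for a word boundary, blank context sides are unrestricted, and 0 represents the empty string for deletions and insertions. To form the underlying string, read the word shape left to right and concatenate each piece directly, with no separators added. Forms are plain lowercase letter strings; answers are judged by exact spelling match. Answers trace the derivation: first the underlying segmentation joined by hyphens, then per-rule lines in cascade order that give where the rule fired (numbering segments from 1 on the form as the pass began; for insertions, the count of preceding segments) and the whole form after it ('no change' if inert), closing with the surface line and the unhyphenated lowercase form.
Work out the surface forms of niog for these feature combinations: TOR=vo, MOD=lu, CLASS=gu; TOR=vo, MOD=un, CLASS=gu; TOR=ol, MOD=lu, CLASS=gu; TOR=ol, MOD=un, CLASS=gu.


cell TOR=vo, MOD=lu, CLASS=gu:
underlying: at-niog-nu-g
1. d -> t, g -> k / _ #: fires at position(s) 9: atniognuk
2. 0 -> e / C _ C #: no change
surface: atniognuk

cell TOR=vo, MOD=un, CLASS=gu:
underlying: ve-niog-nu-g
1. d -> t, g -> k / _ #: fires at position(s) 9: veniognuk
2. 0 -> e / C _ C #: no change
surface: veniognuk

cell TOR=ol, MOD=lu, CLASS=gu:
underlying: at-niog-til-g
1. d -> t, g -> k / _ #: fires at position(s) 10: atniogtilk
2. 0 -> e / C _ C #: inserts after position(s) 9: atniogtilek
surface: atniogtilek

cell TOR=ol, MOD=un, CLASS=gu:
underlying: ve-niog-til-g
1. d -> t, g -> k / _ #: fires at position(s) 10: veniogtilk
2. 0 -> e / C _ C #: inserts after position(s) 9: veniogtilek
surface: veniogtilek


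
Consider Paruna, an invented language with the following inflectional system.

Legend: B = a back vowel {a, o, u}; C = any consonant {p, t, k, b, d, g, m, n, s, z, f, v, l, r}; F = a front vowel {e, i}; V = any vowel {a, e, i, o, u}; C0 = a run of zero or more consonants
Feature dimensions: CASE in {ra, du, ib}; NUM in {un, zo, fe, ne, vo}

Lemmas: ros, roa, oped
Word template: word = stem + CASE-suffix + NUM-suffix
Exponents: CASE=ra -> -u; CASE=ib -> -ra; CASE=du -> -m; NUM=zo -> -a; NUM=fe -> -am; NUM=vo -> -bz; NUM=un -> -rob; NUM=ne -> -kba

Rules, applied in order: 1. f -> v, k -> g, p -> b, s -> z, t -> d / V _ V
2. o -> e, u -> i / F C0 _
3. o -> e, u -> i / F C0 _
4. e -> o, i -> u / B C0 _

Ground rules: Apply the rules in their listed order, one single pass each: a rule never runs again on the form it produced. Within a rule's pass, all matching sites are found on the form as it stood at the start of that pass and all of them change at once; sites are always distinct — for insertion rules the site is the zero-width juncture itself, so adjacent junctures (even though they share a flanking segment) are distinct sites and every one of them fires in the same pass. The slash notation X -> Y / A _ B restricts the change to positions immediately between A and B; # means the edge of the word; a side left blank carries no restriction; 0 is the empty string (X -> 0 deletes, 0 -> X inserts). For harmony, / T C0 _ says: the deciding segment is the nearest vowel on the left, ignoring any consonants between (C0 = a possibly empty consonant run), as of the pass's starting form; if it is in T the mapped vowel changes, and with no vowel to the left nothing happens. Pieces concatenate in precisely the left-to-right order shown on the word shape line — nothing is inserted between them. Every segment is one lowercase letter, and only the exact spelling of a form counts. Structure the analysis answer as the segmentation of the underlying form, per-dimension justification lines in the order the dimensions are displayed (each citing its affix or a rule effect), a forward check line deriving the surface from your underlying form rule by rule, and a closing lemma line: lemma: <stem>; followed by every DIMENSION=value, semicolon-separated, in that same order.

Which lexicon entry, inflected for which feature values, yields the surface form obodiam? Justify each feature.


underlying: oped-u-am
CASE=ra - signalled by the affix -u
NUM=fe - signalled by the affix -am
check: opeduam -> obeduam -> obediam -> obediam -> obodiam
lemma: oped; CASE=ra; NUM=fe


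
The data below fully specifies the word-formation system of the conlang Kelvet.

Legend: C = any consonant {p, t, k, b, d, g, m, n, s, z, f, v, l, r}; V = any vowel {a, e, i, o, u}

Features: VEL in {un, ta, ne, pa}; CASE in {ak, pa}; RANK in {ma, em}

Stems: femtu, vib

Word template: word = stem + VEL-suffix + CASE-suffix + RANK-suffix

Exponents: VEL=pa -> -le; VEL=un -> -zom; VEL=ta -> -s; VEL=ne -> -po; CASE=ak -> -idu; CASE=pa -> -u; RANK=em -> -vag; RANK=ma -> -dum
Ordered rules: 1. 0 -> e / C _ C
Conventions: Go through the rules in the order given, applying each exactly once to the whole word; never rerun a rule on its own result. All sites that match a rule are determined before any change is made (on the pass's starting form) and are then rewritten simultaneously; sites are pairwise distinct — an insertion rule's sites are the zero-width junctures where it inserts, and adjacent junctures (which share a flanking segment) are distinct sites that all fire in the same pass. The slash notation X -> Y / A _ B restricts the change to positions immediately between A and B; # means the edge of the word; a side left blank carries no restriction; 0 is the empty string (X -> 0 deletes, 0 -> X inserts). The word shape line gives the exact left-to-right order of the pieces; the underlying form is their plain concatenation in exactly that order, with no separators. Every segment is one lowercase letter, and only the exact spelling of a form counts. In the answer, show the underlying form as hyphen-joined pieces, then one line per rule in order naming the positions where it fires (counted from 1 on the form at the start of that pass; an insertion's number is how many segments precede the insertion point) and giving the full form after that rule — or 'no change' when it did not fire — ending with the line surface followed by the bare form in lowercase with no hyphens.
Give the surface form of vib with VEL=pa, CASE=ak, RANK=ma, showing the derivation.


underlying: vib-le-idu-dum
1. 0 -> e / C _ C: inserts after position(s) 3: vibeleidudum
surface: vibeleidudum
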